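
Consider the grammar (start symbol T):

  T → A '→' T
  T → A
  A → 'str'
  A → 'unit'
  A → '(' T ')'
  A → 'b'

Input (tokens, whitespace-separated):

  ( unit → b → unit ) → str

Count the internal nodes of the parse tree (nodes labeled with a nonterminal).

[T [A ( [T [A unit] → [T [A b] → [T [A unit]]]] )] → [T [A str]]]

10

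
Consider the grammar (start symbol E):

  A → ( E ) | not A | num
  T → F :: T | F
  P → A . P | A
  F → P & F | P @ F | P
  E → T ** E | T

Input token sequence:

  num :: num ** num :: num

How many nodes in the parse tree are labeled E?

[E [T [F [P [A num]]] :: [T [F [P [A num]]]]] ** [E [T [F [P [A num]]] :: [T [F [P [A num]]]]]]]

2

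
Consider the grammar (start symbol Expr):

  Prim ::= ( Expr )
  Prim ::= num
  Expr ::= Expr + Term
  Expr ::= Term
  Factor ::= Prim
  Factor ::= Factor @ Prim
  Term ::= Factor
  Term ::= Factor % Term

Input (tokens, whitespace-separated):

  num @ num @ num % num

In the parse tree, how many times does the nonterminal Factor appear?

[Expr [Term [Factor [Factor [Factor [Prim num]] @ [Prim num]] @ [Prim num]] % [Term [Factor [Prim num]]]]]

4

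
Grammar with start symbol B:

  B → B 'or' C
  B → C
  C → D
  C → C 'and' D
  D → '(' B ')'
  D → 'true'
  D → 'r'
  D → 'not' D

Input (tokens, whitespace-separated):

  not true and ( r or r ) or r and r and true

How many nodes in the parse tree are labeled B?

[B [B [C [C [D not [D true]]] and [D ( [B [B [C [D r]]] or [C [D r]]] )]]] or [C [C [C [D r]] and [D r]] and [D true]]]

4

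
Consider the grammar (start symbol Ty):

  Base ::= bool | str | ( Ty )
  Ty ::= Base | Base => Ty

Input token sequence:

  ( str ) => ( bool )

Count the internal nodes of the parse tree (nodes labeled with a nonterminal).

[Ty [Base ( [Ty [Base str]] )] => [Ty [Base ( [Ty [Base bool]] )]]]

8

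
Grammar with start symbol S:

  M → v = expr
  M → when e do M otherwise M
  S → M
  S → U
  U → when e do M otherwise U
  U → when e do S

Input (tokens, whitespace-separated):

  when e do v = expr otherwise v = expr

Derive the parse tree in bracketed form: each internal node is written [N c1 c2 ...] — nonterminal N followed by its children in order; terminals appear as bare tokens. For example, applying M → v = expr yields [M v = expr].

S
M
when e do M otherwise M
when e do v = expr otherwise M
when e do v = expr otherwise v = expr

[S [M when e do [M v = expr] otherwise [M v = expr]]]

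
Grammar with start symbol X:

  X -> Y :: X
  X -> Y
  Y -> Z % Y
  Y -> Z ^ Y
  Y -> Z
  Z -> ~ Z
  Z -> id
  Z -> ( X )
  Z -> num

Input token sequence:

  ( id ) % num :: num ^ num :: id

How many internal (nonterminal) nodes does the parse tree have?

[X [Y [Z ( [X [Y [Z id]]] )] % [Y [Z num]]] :: [X [Y [Z num] ^ [Y [Z num]]] :: [X [Y [Z id]]]]]

16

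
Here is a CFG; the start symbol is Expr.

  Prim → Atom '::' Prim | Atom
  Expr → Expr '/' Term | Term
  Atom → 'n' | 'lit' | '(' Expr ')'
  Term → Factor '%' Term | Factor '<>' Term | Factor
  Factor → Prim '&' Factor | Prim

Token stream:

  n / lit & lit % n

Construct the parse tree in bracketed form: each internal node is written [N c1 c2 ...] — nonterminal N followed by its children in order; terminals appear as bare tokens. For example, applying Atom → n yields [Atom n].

Expr
Expr / Term
Term / Term
Factor / Term
Prim / Term
Atom / Term
n / Term
n / Factor % Term
n / Prim & Factor % Term
n / Atom & Factor % Term
n / lit & Factor % Term
n / lit & Prim % Term
n / lit & Atom % Term
n / lit & lit % Term
n / lit & lit % Factor
n / lit & lit % Prim
n / lit & lit % Atom
n / lit & lit % n

[Expr [Expr [Term [Factor [Prim [Atom n]]]]] / [Term [Factor [Prim [Atom lit]] & [Factor [Prim [Atom lit]]]] % [Term [Factor [Prim [Atom n]]]]]]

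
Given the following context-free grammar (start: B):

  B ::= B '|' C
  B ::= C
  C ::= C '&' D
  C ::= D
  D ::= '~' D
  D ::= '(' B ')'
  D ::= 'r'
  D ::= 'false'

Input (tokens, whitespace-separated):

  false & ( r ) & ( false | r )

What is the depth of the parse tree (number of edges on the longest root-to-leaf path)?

[B [C [C [C [D false]] & [D ( [B [C [D r]]] )]] & [D ( [B [B [C [D false]]] | [C [D r]]] )]]]

7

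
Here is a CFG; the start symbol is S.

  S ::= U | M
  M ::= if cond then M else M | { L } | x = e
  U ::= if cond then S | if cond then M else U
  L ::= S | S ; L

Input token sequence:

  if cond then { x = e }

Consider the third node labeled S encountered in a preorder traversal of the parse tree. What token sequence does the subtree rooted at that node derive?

[S [U if cond then [S [M { [L [S [M x = e]]] }]]]]

x = e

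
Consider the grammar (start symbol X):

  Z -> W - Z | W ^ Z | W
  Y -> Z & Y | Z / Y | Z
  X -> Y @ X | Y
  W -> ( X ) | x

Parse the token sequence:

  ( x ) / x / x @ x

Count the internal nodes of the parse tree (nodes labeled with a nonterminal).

[X [Y [Z [W ( [X [Y [Z [W x]]]] )]] / [Y [Z [W x]] / [Y [Z [W x]]]]] @ [X [Y [Z [W x]]]]]

18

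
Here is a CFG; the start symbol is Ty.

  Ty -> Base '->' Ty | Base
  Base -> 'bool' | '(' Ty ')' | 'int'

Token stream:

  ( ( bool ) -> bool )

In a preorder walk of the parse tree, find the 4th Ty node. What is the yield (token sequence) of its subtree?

[Ty [Base ( [Ty [Base ( [Ty [Base bool]] )] -> [Ty [Base bool]]] )]]

bool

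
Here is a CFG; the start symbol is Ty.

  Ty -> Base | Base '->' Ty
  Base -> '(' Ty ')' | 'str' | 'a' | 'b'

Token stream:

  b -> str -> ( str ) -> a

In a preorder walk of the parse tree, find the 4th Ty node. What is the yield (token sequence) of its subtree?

str

[Ty [Base b] -> [Ty [Base str] -> [Ty [Base ( [Ty [Base str]] )] -> [Ty [Base a]]]]]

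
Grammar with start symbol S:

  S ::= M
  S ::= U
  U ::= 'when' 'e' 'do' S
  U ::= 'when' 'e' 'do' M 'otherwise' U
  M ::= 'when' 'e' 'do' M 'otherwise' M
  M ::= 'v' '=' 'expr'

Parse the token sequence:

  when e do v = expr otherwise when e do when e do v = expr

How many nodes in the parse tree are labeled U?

3

[S [U when e do [M v = expr] otherwise [U when e do [S [U when e do [S [M v = expr]]]]]]]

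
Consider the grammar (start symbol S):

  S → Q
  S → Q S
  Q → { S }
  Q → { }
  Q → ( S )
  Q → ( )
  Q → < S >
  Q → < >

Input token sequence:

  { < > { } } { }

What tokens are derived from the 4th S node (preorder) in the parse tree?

[S [Q { [S [Q < >] [S [Q { }]]] }] [S [Q { }]]]

{ }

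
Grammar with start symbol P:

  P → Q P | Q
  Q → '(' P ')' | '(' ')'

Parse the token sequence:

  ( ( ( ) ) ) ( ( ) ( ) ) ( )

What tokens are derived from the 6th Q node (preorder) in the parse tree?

[P [Q ( [P [Q ( [P [Q ( )]] )]] )] [P [Q ( [P [Q ( )] [P [Q ( )]]] )] [P [Q ( )]]]]

( )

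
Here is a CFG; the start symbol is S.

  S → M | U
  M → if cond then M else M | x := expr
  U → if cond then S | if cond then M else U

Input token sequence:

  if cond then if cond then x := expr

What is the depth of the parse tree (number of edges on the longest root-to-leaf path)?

[S [U if cond then [S [U if cond then [S [M x := expr]]]]]]

6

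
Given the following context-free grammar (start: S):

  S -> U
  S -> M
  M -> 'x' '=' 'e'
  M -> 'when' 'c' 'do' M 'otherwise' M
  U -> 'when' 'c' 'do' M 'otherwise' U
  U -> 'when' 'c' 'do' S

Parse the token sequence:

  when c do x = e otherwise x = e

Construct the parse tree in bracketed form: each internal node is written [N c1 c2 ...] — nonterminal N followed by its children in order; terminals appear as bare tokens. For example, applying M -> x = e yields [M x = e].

[S [M when c do [M x = e] otherwise [M x = e]]]

S
M
when c do M otherwise M
when c do x = e otherwise M
when c do x = e otherwise x = e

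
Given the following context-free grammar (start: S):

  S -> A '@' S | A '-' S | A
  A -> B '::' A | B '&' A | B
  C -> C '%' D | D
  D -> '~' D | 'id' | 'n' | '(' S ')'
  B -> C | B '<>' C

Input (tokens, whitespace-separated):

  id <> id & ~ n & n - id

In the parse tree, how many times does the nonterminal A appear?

4

[S [A [B [B [C [D id]]] <> [C [D id]]] & [A [B [C [D ~ [D n]]]] & [A [B [C [D n]]]]]] - [S [A [B [C [D id]]]]]]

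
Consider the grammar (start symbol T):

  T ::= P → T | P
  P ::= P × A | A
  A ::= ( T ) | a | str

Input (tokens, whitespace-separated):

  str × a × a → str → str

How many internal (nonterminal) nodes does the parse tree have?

13

[T [P [P [P [A str]] × [A a]] × [A a]] → [T [P [A str]] → [T [P [A str]]]]]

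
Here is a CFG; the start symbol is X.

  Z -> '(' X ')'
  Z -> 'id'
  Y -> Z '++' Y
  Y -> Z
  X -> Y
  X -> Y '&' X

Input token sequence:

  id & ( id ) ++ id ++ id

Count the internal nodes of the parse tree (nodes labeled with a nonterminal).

13

[X [Y [Z id]] & [X [Y [Z ( [X [Y [Z id]]] )] ++ [Y [Z id] ++ [Y [Z id]]]]]]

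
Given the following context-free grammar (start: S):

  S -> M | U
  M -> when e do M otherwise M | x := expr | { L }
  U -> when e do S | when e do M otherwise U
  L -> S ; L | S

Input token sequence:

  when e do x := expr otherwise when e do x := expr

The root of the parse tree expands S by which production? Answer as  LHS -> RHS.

S -> U

[S [U when e do [M x := expr] otherwise [U when e do [S [M x := expr]]]]]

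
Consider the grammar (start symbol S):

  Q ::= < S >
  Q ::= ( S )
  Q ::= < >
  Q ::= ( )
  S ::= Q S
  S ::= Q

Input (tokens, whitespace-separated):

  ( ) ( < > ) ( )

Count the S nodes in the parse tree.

[S [Q ( )] [S [Q ( [S [Q < >]] )] [S [Q ( )]]]]

4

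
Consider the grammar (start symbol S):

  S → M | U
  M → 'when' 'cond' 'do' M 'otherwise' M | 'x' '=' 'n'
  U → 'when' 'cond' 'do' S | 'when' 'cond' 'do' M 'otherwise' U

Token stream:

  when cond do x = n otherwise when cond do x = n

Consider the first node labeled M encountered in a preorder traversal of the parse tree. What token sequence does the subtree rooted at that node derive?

x = n

[S [U when cond do [M x = n] otherwise [U when cond do [S [M x = n]]]]]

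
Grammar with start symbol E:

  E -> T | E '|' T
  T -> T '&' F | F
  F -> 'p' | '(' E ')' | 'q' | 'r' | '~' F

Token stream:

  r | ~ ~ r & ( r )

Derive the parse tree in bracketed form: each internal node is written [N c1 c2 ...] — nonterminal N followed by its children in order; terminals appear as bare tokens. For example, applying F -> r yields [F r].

[E [E [T [F r]]] | [T [T [F ~ [F ~ [F r]]]] & [F ( [E [T [F r]]] )]]]

E
E | T
T | T
F | T
r | T
r | T & F
r | F & F
r | ~ F & F
r | ~ ~ F & F
r | ~ ~ r & F
r | ~ ~ r & ( E )
r | ~ ~ r & ( T )
r | ~ ~ r & ( F )
r | ~ ~ r & ( r )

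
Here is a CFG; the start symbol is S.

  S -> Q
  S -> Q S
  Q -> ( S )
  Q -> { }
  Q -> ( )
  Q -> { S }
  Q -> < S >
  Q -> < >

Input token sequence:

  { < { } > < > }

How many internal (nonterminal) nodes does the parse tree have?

[S [Q { [S [Q < [S [Q { }]] >] [S [Q < >]]] }]]

8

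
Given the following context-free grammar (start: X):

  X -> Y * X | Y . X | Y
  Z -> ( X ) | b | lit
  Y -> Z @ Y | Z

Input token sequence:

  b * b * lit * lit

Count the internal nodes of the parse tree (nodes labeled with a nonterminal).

12

[X [Y [Z b]] * [X [Y [Z b]] * [X [Y [Z lit]] * [X [Y [Z lit]]]]]]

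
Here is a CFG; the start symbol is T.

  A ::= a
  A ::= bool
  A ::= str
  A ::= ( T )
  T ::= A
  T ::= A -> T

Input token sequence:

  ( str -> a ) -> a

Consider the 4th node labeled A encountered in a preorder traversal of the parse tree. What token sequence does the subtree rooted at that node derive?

a

[T [A ( [T [A str] -> [T [A a]]] )] -> [T [A a]]]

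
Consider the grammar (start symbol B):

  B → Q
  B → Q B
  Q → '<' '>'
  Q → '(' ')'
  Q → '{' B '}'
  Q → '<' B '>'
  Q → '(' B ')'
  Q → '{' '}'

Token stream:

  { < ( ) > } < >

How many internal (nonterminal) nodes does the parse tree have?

8

[B [Q { [B [Q < [B [Q ( )]] >]] }] [B [Q < >]]]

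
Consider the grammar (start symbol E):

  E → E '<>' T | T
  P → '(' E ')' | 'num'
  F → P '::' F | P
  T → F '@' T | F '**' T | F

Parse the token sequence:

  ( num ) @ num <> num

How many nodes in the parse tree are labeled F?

4

[E [E [T [F [P ( [E [T [F [P num]]]] )]] @ [T [F [P num]]]]] <> [T [F [P num]]]]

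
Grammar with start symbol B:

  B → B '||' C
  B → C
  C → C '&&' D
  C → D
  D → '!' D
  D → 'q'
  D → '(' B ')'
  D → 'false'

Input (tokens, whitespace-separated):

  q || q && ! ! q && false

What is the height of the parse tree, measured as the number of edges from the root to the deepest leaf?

6

[B [B [C [D q]]] || [C [C [C [D q]] && [D ! [D ! [D q]]]] && [D false]]]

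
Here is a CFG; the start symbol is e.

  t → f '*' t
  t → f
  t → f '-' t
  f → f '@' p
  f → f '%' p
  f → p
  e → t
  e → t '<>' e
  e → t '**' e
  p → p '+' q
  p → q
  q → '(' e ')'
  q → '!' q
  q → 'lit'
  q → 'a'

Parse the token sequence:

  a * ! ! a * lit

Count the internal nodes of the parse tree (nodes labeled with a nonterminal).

[e [t [f [p [q a]]] * [t [f [p [q ! [q ! [q a]]]]] * [t [f [p [q lit]]]]]]]

15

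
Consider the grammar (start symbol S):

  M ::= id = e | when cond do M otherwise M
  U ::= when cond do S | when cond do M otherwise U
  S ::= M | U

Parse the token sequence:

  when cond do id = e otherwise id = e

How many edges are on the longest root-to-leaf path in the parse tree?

3

[S [M when cond do [M id = e] otherwise [M id = e]]]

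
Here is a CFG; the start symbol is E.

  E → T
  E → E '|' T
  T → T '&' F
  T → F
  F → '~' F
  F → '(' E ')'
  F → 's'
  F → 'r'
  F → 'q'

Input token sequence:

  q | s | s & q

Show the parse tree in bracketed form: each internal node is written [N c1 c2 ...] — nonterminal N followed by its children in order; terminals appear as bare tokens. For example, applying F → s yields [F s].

[E [E [E [T [F q]]] | [T [F s]]] | [T [T [F s]] & [F q]]]

E
E | T
E | T | T
T | T | T
F | T | T
q | T | T
q | F | T
q | s | T
q | s | T & F
q | s | F & F
q | s | s & F
q | s | s & q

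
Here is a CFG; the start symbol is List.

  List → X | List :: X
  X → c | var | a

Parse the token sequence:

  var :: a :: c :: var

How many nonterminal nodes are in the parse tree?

8

[List [List [List [List [X var]] :: [X a]] :: [X c]] :: [X var]]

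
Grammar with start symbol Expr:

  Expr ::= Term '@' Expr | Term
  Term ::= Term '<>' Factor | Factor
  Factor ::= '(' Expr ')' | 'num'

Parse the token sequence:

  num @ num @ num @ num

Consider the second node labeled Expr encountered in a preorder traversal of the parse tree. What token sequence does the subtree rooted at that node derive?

[Expr [Term [Factor num]] @ [Expr [Term [Factor num]] @ [Expr [Term [Factor num]] @ [Expr [Term [Factor num]]]]]]

num @ num @ num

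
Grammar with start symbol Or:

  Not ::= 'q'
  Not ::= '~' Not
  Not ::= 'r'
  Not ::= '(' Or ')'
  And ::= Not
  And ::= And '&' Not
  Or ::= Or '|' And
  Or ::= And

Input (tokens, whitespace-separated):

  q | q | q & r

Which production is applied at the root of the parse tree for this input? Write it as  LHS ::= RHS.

Or ::= Or '|' And

[Or [Or [Or [And [Not q]]] | [And [Not q]]] | [And [And [Not q]] & [Not r]]]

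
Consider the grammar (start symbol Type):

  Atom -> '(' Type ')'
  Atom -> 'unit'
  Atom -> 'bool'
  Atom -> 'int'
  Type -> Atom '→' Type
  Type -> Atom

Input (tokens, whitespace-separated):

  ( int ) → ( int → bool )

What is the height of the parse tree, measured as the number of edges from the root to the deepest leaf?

6

[Type [Atom ( [Type [Atom int]] )] → [Type [Atom ( [Type [Atom int] → [Type [Atom bool]]] )]]]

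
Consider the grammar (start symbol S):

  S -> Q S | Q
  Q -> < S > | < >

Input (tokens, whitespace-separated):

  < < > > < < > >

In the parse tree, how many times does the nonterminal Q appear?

4

[S [Q < [S [Q < >]] >] [S [Q < [S [Q < >]] >]]]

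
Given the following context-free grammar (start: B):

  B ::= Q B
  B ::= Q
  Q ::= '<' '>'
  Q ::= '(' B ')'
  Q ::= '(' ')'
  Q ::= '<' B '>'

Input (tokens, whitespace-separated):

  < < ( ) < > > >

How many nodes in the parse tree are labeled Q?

4

[B [Q < [B [Q < [B [Q ( )] [B [Q < >]]] >]] >]]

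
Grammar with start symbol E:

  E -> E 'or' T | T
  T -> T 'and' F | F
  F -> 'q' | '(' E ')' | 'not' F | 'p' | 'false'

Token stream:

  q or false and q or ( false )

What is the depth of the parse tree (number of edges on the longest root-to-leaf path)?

[E [E [E [T [F q]]] or [T [T [F false]] and [F q]]] or [T [F ( [E [T [F false]]] )]]]

6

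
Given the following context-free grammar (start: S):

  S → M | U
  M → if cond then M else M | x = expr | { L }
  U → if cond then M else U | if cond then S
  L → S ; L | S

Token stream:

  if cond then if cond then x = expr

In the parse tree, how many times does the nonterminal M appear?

1

[S [U if cond then [S [U if cond then [S [M x = expr]]]]]]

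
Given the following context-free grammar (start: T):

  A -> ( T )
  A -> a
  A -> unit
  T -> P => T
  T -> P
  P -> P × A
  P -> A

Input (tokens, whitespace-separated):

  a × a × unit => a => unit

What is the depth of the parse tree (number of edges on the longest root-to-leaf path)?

5

[T [P [P [P [A a]] × [A a]] × [A unit]] => [T [P [A a]] => [T [P [A unit]]]]]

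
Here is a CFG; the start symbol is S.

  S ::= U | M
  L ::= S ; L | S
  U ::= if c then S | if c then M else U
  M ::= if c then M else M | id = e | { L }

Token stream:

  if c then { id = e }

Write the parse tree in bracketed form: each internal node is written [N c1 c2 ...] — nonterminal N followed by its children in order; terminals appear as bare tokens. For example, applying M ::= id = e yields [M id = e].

S
U
if c then S
if c then M
if c then { L }
if c then { S }
if c then { M }
if c then { id = e }

[S [U if c then [S [M { [L [S [M id = e]]] }]]]]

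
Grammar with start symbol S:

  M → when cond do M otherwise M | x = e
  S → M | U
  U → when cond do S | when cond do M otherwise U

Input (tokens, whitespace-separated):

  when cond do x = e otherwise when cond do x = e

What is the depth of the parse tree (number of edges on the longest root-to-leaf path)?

5

[S [U when cond do [M x = e] otherwise [U when cond do [S [M x = e]]]]]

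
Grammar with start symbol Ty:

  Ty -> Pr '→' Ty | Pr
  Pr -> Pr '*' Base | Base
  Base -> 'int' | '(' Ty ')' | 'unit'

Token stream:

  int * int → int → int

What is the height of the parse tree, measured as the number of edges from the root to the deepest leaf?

5

[Ty [Pr [Pr [Base int]] * [Base int]] → [Ty [Pr [Base int]] → [Ty [Pr [Base int]]]]]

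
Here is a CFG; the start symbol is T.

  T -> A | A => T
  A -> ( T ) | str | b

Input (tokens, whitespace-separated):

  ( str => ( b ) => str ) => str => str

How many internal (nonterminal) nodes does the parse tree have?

14

[T [A ( [T [A str] => [T [A ( [T [A b]] )] => [T [A str]]]] )] => [T [A str] => [T [A str]]]]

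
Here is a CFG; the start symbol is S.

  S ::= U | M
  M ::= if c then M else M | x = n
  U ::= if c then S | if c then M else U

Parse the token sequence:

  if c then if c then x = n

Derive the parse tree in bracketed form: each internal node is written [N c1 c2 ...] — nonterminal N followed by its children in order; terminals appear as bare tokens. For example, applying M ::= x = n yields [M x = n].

[S [U if c then [S [U if c then [S [M x = n]]]]]]

S
U
if c then S
if c then U
if c then if c then S
if c then if c then M
if c then if c then x = n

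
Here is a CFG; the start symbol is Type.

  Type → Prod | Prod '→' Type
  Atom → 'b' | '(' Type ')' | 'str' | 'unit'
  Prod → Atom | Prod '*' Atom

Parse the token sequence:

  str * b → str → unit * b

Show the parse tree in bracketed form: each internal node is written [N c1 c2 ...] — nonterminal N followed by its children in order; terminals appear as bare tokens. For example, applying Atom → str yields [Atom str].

[Type [Prod [Prod [Atom str]] * [Atom b]] → [Type [Prod [Atom str]] → [Type [Prod [Prod [Atom unit]] * [Atom b]]]]]

Type
Prod → Type
Prod * Atom → Type
Atom * Atom → Type
str * Atom → Type
str * b → Type
str * b → Prod → Type
str * b → Atom → Type
str * b → str → Type
str * b → str → Prod
str * b → str → Prod * Atom
str * b → str → Atom * Atom
str * b → str → unit * Atom
str * b → str → unit * b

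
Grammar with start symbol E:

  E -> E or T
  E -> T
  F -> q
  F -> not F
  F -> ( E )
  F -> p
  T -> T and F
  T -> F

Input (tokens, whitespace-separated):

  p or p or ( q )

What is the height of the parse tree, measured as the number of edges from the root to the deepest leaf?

6

[E [E [E [T [F p]]] or [T [F p]]] or [T [F ( [E [T [F q]]] )]]]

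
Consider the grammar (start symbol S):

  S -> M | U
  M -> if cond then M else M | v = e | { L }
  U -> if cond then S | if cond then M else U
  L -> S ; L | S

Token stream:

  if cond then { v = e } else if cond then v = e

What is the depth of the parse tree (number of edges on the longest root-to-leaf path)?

6

[S [U if cond then [M { [L [S [M v = e]]] }] else [U if cond then [S [M v = e]]]]]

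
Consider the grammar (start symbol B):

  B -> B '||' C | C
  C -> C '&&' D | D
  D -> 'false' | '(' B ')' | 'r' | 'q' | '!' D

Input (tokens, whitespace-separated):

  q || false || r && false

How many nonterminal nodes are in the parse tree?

11

[B [B [B [C [D q]]] || [C [D false]]] || [C [C [D r]] && [D false]]]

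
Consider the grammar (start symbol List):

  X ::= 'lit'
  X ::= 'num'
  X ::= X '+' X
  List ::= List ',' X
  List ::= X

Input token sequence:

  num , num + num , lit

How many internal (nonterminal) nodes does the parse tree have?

[List [List [List [X num]] , [X [X num] + [X num]]] , [X lit]]

8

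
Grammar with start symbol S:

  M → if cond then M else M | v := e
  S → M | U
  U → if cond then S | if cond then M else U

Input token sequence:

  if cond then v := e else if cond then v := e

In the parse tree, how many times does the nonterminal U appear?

[S [U if cond then [M v := e] else [U if cond then [S [M v := e]]]]]

2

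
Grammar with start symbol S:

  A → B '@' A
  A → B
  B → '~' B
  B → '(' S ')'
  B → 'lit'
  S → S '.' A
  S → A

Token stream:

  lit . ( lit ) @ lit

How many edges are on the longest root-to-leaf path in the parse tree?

6

[S [S [A [B lit]]] . [A [B ( [S [A [B lit]]] )] @ [A [B lit]]]]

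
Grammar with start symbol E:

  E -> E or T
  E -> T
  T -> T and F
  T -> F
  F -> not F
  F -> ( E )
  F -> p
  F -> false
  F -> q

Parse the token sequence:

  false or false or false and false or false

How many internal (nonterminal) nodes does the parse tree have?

[E [E [E [E [T [F false]]] or [T [F false]]] or [T [T [F false]] and [F false]]] or [T [F false]]]

14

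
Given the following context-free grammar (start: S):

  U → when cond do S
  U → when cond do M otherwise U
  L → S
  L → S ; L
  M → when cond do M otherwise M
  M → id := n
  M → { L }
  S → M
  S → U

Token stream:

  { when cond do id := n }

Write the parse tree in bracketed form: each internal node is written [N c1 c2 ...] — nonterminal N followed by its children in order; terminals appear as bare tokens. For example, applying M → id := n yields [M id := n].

S
M
{ L }
{ S }
{ U }
{ when cond do S }
{ when cond do M }
{ when cond do id := n }

[S [M { [L [S [U when cond do [S [M id := n]]]]] }]]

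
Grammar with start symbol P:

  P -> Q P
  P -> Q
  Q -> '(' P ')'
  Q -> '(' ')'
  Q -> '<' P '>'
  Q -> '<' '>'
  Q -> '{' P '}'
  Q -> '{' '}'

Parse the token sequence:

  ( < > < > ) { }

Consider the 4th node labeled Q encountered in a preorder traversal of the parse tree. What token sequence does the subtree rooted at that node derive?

{ }

[P [Q ( [P [Q < >] [P [Q < >]]] )] [P [Q { }]]]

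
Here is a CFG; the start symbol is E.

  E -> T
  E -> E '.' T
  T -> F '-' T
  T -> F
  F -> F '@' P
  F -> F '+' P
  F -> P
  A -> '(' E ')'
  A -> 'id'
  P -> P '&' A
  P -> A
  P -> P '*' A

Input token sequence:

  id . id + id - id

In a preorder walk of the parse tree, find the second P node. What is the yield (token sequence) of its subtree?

[E [E [T [F [P [A id]]]]] . [T [F [F [P [A id]]] + [P [A id]]] - [T [F [P [A id]]]]]]

id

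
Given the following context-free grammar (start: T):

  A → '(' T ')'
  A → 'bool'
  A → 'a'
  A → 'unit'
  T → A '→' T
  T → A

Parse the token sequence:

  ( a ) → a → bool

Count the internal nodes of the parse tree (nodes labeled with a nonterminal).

8

[T [A ( [T [A a]] )] → [T [A a] → [T [A bool]]]]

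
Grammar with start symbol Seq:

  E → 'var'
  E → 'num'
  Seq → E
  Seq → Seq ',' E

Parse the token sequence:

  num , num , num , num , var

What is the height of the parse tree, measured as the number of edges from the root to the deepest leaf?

6

[Seq [Seq [Seq [Seq [Seq [E num]] , [E num]] , [E num]] , [E num]] , [E var]]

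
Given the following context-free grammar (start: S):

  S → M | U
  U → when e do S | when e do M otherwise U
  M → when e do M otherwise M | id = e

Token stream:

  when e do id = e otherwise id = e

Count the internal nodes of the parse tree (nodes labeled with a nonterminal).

4

[S [M when e do [M id = e] otherwise [M id = e]]]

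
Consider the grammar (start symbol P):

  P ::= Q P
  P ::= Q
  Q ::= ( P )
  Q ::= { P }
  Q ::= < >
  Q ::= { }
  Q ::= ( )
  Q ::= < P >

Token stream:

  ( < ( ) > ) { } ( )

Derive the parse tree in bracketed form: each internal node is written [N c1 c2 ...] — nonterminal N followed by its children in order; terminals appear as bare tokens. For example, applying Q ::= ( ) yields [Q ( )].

[P [Q ( [P [Q < [P [Q ( )]] >]] )] [P [Q { }] [P [Q ( )]]]]

P
Q P
( P ) P
( Q ) P
( < P > ) P
( < Q > ) P
( < ( ) > ) P
( < ( ) > ) Q P
( < ( ) > ) { } P
( < ( ) > ) { } Q
( < ( ) > ) { } ( )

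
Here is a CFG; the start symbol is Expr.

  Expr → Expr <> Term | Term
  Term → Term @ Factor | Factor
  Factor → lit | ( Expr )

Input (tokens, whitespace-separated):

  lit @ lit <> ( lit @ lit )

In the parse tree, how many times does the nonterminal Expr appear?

3

[Expr [Expr [Term [Term [Factor lit]] @ [Factor lit]]] <> [Term [Factor ( [Expr [Term [Term [Factor lit]] @ [Factor lit]]] )]]]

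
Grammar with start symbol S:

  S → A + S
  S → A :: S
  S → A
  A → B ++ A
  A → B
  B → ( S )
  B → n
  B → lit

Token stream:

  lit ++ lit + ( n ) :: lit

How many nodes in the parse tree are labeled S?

[S [A [B lit] ++ [A [B lit]]] + [S [A [B ( [S [A [B n]]] )]] :: [S [A [B lit]]]]]

4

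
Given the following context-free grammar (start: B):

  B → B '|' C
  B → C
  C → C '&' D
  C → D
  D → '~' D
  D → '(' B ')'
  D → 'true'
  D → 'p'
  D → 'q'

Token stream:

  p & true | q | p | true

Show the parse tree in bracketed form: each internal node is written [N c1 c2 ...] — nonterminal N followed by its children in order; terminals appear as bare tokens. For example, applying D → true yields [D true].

B
B | C
B | C | C
B | C | C | C
C | C | C | C
C & D | C | C | C
D & D | C | C | C
p & D | C | C | C
p & true | C | C | C
p & true | D | C | C
p & true | q | C | C
p & true | q | D | C
p & true | q | p | C
p & true | q | p | D
p & true | q | p | true

[B [B [B [B [C [C [D p]] & [D true]]] | [C [D q]]] | [C [D p]]] | [C [D true]]]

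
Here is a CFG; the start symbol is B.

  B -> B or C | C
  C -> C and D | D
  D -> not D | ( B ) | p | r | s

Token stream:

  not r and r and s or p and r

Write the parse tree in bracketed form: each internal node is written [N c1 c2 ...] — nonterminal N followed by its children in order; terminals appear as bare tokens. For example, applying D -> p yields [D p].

B
B or C
C or C
C and D or C
C and D and D or C
D and D and D or C
not D and D and D or C
not r and D and D or C
not r and r and D or C
not r and r and s or C
not r and r and s or C and D
not r and r and s or D and D
not r and r and s or p and D
not r and r and s or p and r

[B [B [C [C [C [D not [D r]]] and [D r]] and [D s]]] or [C [C [D p]] and [D r]]]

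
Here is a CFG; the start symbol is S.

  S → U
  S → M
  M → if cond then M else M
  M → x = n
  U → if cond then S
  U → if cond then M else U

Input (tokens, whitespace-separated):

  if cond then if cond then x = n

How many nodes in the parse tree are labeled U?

[S [U if cond then [S [U if cond then [S [M x = n]]]]]]

2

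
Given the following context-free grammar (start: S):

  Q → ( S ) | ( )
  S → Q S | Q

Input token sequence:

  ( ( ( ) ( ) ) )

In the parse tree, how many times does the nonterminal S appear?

[S [Q ( [S [Q ( [S [Q ( )] [S [Q ( )]]] )]] )]]

4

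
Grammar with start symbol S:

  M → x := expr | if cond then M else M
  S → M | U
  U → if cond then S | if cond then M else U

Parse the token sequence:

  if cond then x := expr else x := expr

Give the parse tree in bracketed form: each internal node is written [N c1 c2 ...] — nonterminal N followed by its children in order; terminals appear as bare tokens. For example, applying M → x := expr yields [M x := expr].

S
M
if cond then M else M
if cond then x := expr else M
if cond then x := expr else x := expr

[S [M if cond then [M x := expr] else [M x := expr]]]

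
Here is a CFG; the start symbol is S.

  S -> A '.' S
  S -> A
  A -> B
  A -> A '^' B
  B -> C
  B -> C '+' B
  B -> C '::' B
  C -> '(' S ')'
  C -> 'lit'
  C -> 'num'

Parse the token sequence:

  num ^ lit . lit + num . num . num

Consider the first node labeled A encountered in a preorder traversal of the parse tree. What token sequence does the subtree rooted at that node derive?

num ^ lit

[S [A [A [B [C num]]] ^ [B [C lit]]] . [S [A [B [C lit] + [B [C num]]]] . [S [A [B [C num]]] . [S [A [B [C num]]]]]]]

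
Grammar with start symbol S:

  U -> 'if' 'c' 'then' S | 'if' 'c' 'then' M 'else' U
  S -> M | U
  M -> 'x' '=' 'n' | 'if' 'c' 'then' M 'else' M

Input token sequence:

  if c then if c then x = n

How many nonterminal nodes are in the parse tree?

6

[S [U if c then [S [U if c then [S [M x = n]]]]]]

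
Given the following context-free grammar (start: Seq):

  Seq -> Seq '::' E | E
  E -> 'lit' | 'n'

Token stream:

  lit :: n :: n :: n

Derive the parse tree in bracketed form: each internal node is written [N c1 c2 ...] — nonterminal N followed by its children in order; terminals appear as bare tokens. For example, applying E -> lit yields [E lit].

Seq
Seq :: E
Seq :: E :: E
Seq :: E :: E :: E
E :: E :: E :: E
lit :: E :: E :: E
lit :: n :: E :: E
lit :: n :: n :: E
lit :: n :: n :: n

[Seq [Seq [Seq [Seq [E lit]] :: [E n]] :: [E n]] :: [E n]]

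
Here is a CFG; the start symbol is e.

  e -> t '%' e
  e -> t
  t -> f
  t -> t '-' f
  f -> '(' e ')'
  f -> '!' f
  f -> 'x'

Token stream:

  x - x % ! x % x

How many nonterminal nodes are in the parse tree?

[e [t [t [f x]] - [f x]] % [e [t [f ! [f x]]] % [e [t [f x]]]]]

12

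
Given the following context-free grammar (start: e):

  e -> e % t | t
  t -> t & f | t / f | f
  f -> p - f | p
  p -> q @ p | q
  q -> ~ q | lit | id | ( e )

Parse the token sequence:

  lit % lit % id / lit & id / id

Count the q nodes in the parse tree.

[e [e [e [t [f [p [q lit]]]]] % [t [f [p [q lit]]]]] % [t [t [t [t [f [p [q id]]]] / [f [p [q lit]]]] & [f [p [q id]]]] / [f [p [q id]]]]]

6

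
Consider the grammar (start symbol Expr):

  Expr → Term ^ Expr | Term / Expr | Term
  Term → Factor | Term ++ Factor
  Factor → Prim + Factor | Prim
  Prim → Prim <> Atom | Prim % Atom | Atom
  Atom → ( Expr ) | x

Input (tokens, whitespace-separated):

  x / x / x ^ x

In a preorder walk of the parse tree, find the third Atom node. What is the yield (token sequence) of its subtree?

[Expr [Term [Factor [Prim [Atom x]]]] / [Expr [Term [Factor [Prim [Atom x]]]] / [Expr [Term [Factor [Prim [Atom x]]]] ^ [Expr [Term [Factor [Prim [Atom x]]]]]]]]

x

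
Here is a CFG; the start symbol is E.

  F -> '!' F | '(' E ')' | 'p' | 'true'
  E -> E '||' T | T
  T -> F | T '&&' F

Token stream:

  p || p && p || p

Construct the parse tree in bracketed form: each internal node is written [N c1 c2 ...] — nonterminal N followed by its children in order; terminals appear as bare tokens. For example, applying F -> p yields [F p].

[E [E [E [T [F p]]] || [T [T [F p]] && [F p]]] || [T [F p]]]

E
E || T
E || T || T
T || T || T
F || T || T
p || T || T
p || T && F || T
p || F && F || T
p || p && F || T
p || p && p || T
p || p && p || F
p || p && p || p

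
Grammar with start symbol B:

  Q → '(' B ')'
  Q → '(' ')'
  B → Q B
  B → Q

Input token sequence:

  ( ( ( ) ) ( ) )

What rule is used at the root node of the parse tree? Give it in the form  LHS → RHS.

[B [Q ( [B [Q ( [B [Q ( )]] )] [B [Q ( )]]] )]]

B → Q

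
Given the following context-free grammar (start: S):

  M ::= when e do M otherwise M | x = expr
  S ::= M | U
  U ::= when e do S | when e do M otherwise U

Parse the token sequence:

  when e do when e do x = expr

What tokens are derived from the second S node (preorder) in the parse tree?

when e do x = expr

[S [U when e do [S [U when e do [S [M x = expr]]]]]]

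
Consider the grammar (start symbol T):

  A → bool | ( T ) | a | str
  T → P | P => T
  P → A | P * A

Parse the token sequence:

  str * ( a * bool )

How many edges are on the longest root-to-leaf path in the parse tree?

7

[T [P [P [A str]] * [A ( [T [P [P [A a]] * [A bool]]] )]]]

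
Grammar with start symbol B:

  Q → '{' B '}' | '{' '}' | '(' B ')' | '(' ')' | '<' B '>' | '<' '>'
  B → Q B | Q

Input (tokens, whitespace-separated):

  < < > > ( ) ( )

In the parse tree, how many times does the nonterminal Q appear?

[B [Q < [B [Q < >]] >] [B [Q ( )] [B [Q ( )]]]]

4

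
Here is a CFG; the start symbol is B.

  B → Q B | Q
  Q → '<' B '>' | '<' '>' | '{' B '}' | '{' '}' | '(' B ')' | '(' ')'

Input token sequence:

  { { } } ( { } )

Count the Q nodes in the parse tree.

4

[B [Q { [B [Q { }]] }] [B [Q ( [B [Q { }]] )]]]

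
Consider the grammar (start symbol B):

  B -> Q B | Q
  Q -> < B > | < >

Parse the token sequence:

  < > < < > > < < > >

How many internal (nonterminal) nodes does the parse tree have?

[B [Q < >] [B [Q < [B [Q < >]] >] [B [Q < [B [Q < >]] >]]]]

10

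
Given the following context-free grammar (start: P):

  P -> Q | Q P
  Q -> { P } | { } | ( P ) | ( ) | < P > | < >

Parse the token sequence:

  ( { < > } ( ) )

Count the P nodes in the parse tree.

4

[P [Q ( [P [Q { [P [Q < >]] }] [P [Q ( )]]] )]]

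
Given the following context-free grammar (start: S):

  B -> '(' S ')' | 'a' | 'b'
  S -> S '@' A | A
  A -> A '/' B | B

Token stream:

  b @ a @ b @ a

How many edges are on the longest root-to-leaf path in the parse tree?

6

[S [S [S [S [A [B b]]] @ [A [B a]]] @ [A [B b]]] @ [A [B a]]]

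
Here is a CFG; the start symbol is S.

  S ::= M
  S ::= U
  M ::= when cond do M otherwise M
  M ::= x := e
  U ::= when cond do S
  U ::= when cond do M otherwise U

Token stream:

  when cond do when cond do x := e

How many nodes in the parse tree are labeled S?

3

[S [U when cond do [S [U when cond do [S [M x := e]]]]]]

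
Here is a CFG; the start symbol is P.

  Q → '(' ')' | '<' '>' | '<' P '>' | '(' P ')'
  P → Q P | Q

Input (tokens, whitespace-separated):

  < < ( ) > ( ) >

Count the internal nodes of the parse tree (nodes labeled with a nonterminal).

[P [Q < [P [Q < [P [Q ( )]] >] [P [Q ( )]]] >]]

8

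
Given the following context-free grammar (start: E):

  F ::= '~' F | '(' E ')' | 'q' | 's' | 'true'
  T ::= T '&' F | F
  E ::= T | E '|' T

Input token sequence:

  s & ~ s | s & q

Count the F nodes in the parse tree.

5

[E [E [T [T [F s]] & [F ~ [F s]]]] | [T [T [F s]] & [F q]]]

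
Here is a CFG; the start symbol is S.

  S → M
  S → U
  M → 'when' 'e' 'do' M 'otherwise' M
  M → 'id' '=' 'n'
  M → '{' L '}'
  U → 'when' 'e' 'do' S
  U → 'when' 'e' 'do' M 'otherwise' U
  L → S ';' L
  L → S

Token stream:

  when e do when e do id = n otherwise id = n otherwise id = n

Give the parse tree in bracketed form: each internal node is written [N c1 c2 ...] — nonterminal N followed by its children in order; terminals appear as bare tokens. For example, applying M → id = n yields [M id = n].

[S [M when e do [M when e do [M id = n] otherwise [M id = n]] otherwise [M id = n]]]

S
M
when e do M otherwise M
when e do when e do M otherwise M otherwise M
when e do when e do id = n otherwise M otherwise M
when e do when e do id = n otherwise id = n otherwise M
when e do when e do id = n otherwise id = n otherwise id = n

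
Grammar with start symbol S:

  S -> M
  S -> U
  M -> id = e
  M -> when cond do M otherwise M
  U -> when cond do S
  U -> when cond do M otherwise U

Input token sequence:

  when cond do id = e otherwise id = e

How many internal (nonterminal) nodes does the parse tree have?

[S [M when cond do [M id = e] otherwise [M id = e]]]

4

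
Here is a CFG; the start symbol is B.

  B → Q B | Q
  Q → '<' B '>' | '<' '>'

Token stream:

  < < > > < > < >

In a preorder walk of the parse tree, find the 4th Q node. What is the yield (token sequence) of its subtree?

[B [Q < [B [Q < >]] >] [B [Q < >] [B [Q < >]]]]

< >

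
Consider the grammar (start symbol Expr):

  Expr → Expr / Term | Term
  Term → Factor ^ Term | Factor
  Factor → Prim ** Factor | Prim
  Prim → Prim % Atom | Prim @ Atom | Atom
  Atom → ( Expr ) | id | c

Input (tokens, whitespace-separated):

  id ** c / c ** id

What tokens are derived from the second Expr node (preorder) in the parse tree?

[Expr [Expr [Term [Factor [Prim [Atom id]] ** [Factor [Prim [Atom c]]]]]] / [Term [Factor [Prim [Atom c]] ** [Factor [Prim [Atom id]]]]]]

id ** c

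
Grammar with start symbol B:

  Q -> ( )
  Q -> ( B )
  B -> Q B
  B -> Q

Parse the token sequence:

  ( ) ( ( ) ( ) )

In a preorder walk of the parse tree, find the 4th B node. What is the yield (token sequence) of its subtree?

( )

[B [Q ( )] [B [Q ( [B [Q ( )] [B [Q ( )]]] )]]]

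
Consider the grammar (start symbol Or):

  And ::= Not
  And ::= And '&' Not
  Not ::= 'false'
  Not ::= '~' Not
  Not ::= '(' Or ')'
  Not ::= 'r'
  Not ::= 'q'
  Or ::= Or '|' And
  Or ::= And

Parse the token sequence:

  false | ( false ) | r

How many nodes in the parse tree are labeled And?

4

[Or [Or [Or [And [Not false]]] | [And [Not ( [Or [And [Not false]]] )]]] | [And [Not r]]]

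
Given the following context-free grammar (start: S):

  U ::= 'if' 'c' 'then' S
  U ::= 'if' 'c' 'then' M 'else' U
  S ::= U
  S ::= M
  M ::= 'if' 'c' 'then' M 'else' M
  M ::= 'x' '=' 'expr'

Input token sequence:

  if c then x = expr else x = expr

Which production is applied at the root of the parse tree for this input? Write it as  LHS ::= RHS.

[S [M if c then [M x = expr] else [M x = expr]]]

S ::= M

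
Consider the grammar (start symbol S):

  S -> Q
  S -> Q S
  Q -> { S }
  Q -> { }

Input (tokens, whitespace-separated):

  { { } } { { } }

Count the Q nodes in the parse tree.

4

[S [Q { [S [Q { }]] }] [S [Q { [S [Q { }]] }]]]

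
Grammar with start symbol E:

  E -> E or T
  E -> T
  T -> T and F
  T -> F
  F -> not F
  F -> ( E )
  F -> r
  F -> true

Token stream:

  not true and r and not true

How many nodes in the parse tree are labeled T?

[E [T [T [T [F not [F true]]] and [F r]] and [F not [F true]]]]

3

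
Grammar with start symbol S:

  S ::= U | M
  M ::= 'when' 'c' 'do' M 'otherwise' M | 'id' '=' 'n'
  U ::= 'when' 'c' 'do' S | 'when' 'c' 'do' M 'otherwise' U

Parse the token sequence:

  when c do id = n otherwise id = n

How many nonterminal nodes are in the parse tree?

4

[S [M when c do [M id = n] otherwise [M id = n]]]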